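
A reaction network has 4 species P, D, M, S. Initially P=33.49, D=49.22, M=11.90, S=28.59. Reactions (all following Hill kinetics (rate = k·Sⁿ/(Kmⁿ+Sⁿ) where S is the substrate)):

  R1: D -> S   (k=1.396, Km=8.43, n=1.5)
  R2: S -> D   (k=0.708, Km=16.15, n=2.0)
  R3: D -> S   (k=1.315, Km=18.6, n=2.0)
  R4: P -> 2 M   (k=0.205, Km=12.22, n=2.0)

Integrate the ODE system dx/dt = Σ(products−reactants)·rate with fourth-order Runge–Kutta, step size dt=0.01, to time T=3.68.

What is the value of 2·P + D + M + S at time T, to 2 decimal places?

Value at T = 156.69

Check how each reaction changes W = 2·P + D + M + S (weight of products minus weight of reactants):
R1: D -> S: (1·1) − (1·1) = 1 − 1 = 0
R2: S -> D: (1·1) − (1·1) = 1 − 1 = 0
R3: D -> S: (1·1) − (1·1) = 1 − 1 = 0
R4: P -> 2 M: (1·2) − (2·1) = 2 − 2 = 0
Every reaction leaves W unchanged, so W is conserved and no simulation is needed: W(T) = W(0) = 2·33.49 + 49.22 + 11.90 + 28.59 = 156.69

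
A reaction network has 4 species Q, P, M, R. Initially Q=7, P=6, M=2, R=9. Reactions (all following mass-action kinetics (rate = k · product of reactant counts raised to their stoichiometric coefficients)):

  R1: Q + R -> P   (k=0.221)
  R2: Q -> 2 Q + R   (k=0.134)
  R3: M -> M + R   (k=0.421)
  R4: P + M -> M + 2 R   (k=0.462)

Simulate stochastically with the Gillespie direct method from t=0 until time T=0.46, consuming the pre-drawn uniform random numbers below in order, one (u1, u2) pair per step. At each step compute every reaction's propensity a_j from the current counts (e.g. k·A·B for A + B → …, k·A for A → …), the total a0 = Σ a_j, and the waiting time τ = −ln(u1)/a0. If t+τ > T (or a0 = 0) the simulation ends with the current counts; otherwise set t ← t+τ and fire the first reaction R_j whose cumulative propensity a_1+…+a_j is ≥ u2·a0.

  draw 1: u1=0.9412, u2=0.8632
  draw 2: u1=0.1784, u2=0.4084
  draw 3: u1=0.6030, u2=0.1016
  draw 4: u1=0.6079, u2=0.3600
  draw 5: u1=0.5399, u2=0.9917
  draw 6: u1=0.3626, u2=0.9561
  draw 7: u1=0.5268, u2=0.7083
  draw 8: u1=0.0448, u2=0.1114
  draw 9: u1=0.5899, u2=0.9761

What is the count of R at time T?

R at T = 13

t=0.000: Q=7 P=6 M=2 R=9
Draw 1: a1=13.923, a2=0.938, a3=0.842, a4=5.544, a0=21.247; τ=−ln(0.9412)/21.247=0.003 → t=0.003; u2·a0=0.8632·21.247=18.340; a1+…+a3=15.703 < 18.340 ≤ a1+…+a4=21.247 → R4 fires; Q=7 P=5 M=2 R=11
Draw 2: a1=17.017, a2=0.938, a3=0.842, a4=4.620, a0=23.417; τ=−ln(0.1784)/23.417=0.074 → t=0.076; u2·a0=0.4084·23.417=9.564 ≤ a1=17.017 → R1 fires; Q=6 P=6 M=2 R=10
Draw 3: a1=13.260, a2=0.804, a3=0.842, a4=5.544, a0=20.450; τ=−ln(0.6030)/20.450=0.025 → t=0.101; u2·a0=0.1016·20.450=2.078 ≤ a1=13.260 → R1 fires; Q=5 P=7 M=2 R=9
Draw 4: a1=9.945, a2=0.670, a3=0.842, a4=6.468, a0=17.925; τ=−ln(0.6079)/17.925=0.028 → t=0.129; u2·a0=0.3600·17.925=6.453 ≤ a1=9.945 → R1 fires; Q=4 P=8 M=2 R=8
Draw 5: a1=7.072, a2=0.536, a3=0.842, a4=7.392, a0=15.842; τ=−ln(0.5399)/15.842=0.039 → t=0.168; u2·a0=0.9917·15.842=15.711; a1+…+a3=8.450 < 15.711 ≤ a1+…+a4=15.842 → R4 fires; Q=4 P=7 M=2 R=10
Draw 6: a1=8.840, a2=0.536, a3=0.842, a4=6.468, a0=16.686; τ=−ln(0.3626)/16.686=0.061 → t=0.229; u2·a0=0.9561·16.686=15.953; a1+…+a3=10.218 < 15.953 ≤ a1+…+a4=16.686 → R4 fires; Q=4 P=6 M=2 R=12
Draw 7: a1=10.608, a2=0.536, a3=0.842, a4=5.544, a0=17.530; τ=−ln(0.5268)/17.530=0.037 → t=0.265; u2·a0=0.7083·17.530=12.416; a1+…+a3=11.986 < 12.416 ≤ a1+…+a4=17.530 → R4 fires; Q=4 P=5 M=2 R=14
Draw 8: a1=12.376, a2=0.536, a3=0.842, a4=4.620, a0=18.374; τ=−ln(0.0448)/18.374=0.169 → t=0.434; u2·a0=0.1114·18.374=2.047 ≤ a1=12.376 → R1 fires; Q=3 P=6 M=2 R=13
Draw 9: a1=8.619, a2=0.402, a3=0.842, a4=5.544, a0=15.407; τ=−ln(0.5899)/15.407=0.034 → t=0.469 > T=0.46: stop.
Read off R at T=0.46: 13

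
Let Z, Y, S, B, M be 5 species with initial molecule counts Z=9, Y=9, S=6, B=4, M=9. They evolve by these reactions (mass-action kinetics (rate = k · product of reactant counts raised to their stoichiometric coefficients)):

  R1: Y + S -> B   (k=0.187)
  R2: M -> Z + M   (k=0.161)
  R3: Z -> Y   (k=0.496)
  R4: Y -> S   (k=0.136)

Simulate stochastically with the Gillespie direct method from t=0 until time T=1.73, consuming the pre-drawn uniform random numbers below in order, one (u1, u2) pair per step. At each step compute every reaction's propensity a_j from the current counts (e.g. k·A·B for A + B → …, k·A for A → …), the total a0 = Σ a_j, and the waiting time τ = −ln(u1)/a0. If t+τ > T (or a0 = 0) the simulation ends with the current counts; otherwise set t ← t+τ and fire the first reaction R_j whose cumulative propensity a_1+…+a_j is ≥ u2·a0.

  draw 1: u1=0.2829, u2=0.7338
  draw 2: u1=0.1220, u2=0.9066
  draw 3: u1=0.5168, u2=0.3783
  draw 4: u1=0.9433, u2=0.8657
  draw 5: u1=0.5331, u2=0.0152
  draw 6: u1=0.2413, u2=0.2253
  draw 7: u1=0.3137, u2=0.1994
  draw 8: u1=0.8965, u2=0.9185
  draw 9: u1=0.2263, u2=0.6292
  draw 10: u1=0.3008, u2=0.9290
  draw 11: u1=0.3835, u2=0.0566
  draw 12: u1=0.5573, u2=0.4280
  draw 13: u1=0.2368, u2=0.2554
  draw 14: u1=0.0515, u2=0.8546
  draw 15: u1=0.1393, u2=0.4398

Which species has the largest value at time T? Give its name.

t=0.000: Z=9 Y=9 S=6 B=4 M=9
Draw 1: a1=10.098, a2=1.449, a3=4.464, a4=1.224, a0=17.235; τ=−ln(0.2829)/17.235=0.073 → t=0.073; u2·a0=0.7338·17.235=12.647; a1+a2=11.547 < 12.647 ≤ a1+…+a3=16.011 → R3 fires; Z=8 Y=10 S=6 B=4 M=9
Draw 2: a1=11.220, a2=1.449, a3=3.968, a4=1.360, a0=17.997; τ=−ln(0.1220)/17.997=0.117 → t=0.190; u2·a0=0.9066·17.997=16.316; a1+a2=12.669 < 16.316 ≤ a1+…+a3=16.637 → R3 fires; Z=7 Y=11 S=6 B=4 M=9
Draw 3: a1=12.342, a2=1.449, a3=3.472, a4=1.496, a0=18.759; τ=−ln(0.5168)/18.759=0.035 → t=0.225; u2·a0=0.3783·18.759=7.097 ≤ a1=12.342 → R1 fires; Z=7 Y=10 S=5 B=5 M=9
Draw 4: a1=9.350, a2=1.449, a3=3.472, a4=1.360, a0=15.631; τ=−ln(0.9433)/15.631=0.004 → t=0.229; u2·a0=0.8657·15.631=13.532; a1+a2=10.799 < 13.532 ≤ a1+…+a3=14.271 → R3 fires; Z=6 Y=11 S=5 B=5 M=9
Draw 5: a1=10.285, a2=1.449, a3=2.976, a4=1.496, a0=16.206; τ=−ln(0.5331)/16.206=0.039 → t=0.268; u2·a0=0.0152·16.206=0.246 ≤ a1=10.285 → R1 fires; Z=6 Y=10 S=4 B=6 M=9
Draw 6: a1=7.480, a2=1.449, a3=2.976, a4=1.360, a0=13.265; τ=−ln(0.2413)/13.265=0.107 → t=0.375; u2·a0=0.2253·13.265=2.989 ≤ a1=7.480 → R1 fires; Z=6 Y=9 S=3 B=7 M=9
Draw 7: a1=5.049, a2=1.449, a3=2.976, a4=1.224, a0=10.698; τ=−ln(0.3137)/10.698=0.108 → t=0.483; u2·a0=0.1994·10.698=2.133 ≤ a1=5.049 → R1 fires; Z=6 Y=8 S=2 B=8 M=9
Draw 8: a1=2.992, a2=1.449, a3=2.976, a4=1.088, a0=8.505; τ=−ln(0.8965)/8.505=0.013 → t=0.496; u2·a0=0.9185·8.505=7.812; a1+…+a3=7.417 < 7.812 ≤ a1+…+a4=8.505 → R4 fires; Z=6 Y=7 S=3 B=8 M=9
Draw 9: a1=3.927, a2=1.449, a3=2.976, a4=0.952, a0=9.304; τ=−ln(0.2263)/9.304=0.160 → t=0.656; u2·a0=0.6292·9.304=5.854; a1+a2=5.376 < 5.854 ≤ a1+…+a3=8.352 → R3 fires; Z=5 Y=8 S=3 B=8 M=9
Draw 10: a1=4.488, a2=1.449, a3=2.480, a4=1.088, a0=9.505; τ=−ln(0.3008)/9.505=0.126 → t=0.782; u2·a0=0.9290·9.505=8.830; a1+…+a3=8.417 < 8.830 ≤ a1+…+a4=9.505 → R4 fires; Z=5 Y=7 S=4 B=8 M=9
Draw 11: a1=5.236, a2=1.449, a3=2.480, a4=0.952, a0=10.117; τ=−ln(0.3835)/10.117=0.095 → t=0.877; u2·a0=0.0566·10.117=0.573 ≤ a1=5.236 → R1 fires; Z=5 Y=6 S=3 B=9 M=9
Draw 12: a1=3.366, a2=1.449, a3=2.480, a4=0.816, a0=8.111; τ=−ln(0.5573)/8.111=0.072 → t=0.949; u2·a0=0.4280·8.111=3.472; a1=3.366 < 3.472 ≤ a1+a2=4.815 → R2 fires; Z=6 Y=6 S=3 B=9 M=9
Draw 13: a1=3.366, a2=1.449, a3=2.976, a4=0.816, a0=8.607; τ=−ln(0.2368)/8.607=0.167 → t=1.117; u2·a0=0.2554·8.607=2.198 ≤ a1=3.366 → R1 fires; Z=6 Y=5 S=2 B=10 M=9
Draw 14: a1=1.870, a2=1.449, a3=2.976, a4=0.680, a0=6.975; τ=−ln(0.0515)/6.975=0.425 → t=1.542; u2·a0=0.8546·6.975=5.961; a1+a2=3.319 < 5.961 ≤ a1+…+a3=6.295 → R3 fires; Z=5 Y=6 S=2 B=10 M=9
Draw 15: a1=2.244, a2=1.449, a3=2.480, a4=0.816, a0=6.989; τ=−ln(0.1393)/6.989=0.282 → t=1.824 > T=1.73: stop.
At T=1.73: Z=5 Y=6 S=2 B=10 M=9; the largest is B.

Dominant species at T: B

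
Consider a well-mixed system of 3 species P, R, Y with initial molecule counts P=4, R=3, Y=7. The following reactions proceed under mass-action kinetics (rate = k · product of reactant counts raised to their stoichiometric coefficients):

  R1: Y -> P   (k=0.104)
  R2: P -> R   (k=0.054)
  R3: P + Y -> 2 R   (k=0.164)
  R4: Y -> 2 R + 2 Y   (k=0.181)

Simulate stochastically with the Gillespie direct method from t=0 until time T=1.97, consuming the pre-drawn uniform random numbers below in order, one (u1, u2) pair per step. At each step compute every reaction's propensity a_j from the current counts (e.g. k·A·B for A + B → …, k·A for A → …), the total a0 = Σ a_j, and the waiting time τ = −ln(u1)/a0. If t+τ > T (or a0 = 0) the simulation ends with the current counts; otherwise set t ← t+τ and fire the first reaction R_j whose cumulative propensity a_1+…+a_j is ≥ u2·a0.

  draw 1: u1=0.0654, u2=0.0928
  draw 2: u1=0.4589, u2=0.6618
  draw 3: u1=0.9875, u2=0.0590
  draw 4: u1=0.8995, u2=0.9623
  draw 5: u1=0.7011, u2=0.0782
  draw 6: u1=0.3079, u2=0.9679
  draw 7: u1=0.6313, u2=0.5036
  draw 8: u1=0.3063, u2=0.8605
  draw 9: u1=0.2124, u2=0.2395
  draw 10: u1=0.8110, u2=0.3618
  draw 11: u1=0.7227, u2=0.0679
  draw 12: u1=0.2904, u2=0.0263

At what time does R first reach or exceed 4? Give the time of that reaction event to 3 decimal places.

t=0.000: P=4 R=3 Y=7
Draw 1: a1=0.728, a2=0.216, a3=4.592, a4=1.267, a0=6.803; τ=−ln(0.0654)/6.803=0.401 → t=0.401; u2·a0=0.0928·6.803=0.631 ≤ a1=0.728 → R1 fires; P=5 R=3 Y=6
Draw 2: a1=0.624, a2=0.270, a3=4.920, a4=1.086, a0=6.900; τ=−ln(0.4589)/6.900=0.113 → t=0.514; u2·a0=0.6618·6.900=4.566; a1+a2=0.894 < 4.566 ≤ a1+…+a3=5.814 → R3 fires; P=4 R=5 Y=5
Draw 3: a1=0.520, a2=0.216, a3=3.280, a4=0.905, a0=4.921; τ=−ln(0.9875)/4.921=0.003 → t=0.516; u2·a0=0.0590·4.921=0.290 ≤ a1=0.520 → R1 fires; P=5 R=5 Y=4
Draw 4: a1=0.416, a2=0.270, a3=3.280, a4=0.724, a0=4.690; τ=−ln(0.8995)/4.690=0.023 → t=0.539; u2·a0=0.9623·4.690=4.513; a1+…+a3=3.966 < 4.513 ≤ a1+…+a4=4.690 → R4 fires; P=5 R=7 Y=5
Draw 5: a1=0.520, a2=0.270, a3=4.100, a4=0.905, a0=5.795; τ=−ln(0.7011)/5.795=0.061 → t=0.600; u2·a0=0.0782·5.795=0.453 ≤ a1=0.520 → R1 fires; P=6 R=7 Y=4
Draw 6: a1=0.416, a2=0.324, a3=3.936, a4=0.724, a0=5.400; τ=−ln(0.3079)/5.400=0.218 → t=0.818; u2·a0=0.9679·5.400=5.227; a1+…+a3=4.676 < 5.227 ≤ a1+…+a4=5.400 → R4 fires; P=6 R=9 Y=5
Draw 7: a1=0.520, a2=0.324, a3=4.920, a4=0.905, a0=6.669; τ=−ln(0.6313)/6.669=0.069 → t=0.887; u2·a0=0.5036·6.669=3.359; a1+a2=0.844 < 3.359 ≤ a1+…+a3=5.764 → R3 fires; P=5 R=11 Y=4
Draw 8: a1=0.416, a2=0.270, a3=3.280, a4=0.724, a0=4.690; τ=−ln(0.3063)/4.690=0.252 → t=1.140; u2·a0=0.8605·4.690=4.036; a1+…+a3=3.966 < 4.036 ≤ a1+…+a4=4.690 → R4 fires; P=5 R=13 Y=5
Draw 9: a1=0.520, a2=0.270, a3=4.100, a4=0.905, a0=5.795; τ=−ln(0.2124)/5.795=0.267 → t=1.407; u2·a0=0.2395·5.795=1.388; a1+a2=0.790 < 1.388 ≤ a1+…+a3=4.890 → R3 fires; P=4 R=15 Y=4
Draw 10: a1=0.416, a2=0.216, a3=2.624, a4=0.724, a0=3.980; τ=−ln(0.8110)/3.980=0.053 → t=1.460; u2·a0=0.3618·3.980=1.440; a1+a2=0.632 < 1.440 ≤ a1+…+a3=3.256 → R3 fires; P=3 R=17 Y=3
Draw 11: a1=0.312, a2=0.162, a3=1.476, a4=0.543, a0=2.493; τ=−ln(0.7227)/2.493=0.130 → t=1.590; u2·a0=0.0679·2.493=0.169 ≤ a1=0.312 → R1 fires; P=4 R=17 Y=2
Draw 12: a1=0.208, a2=0.216, a3=1.312, a4=0.362, a0=2.098; τ=−ln(0.2904)/2.098=0.589 → t=2.179 > T=1.97: stop.
R first becomes ≥ 4 when it reaches 5 at the event at t=0.514.

Threshold first reached at t = 0.514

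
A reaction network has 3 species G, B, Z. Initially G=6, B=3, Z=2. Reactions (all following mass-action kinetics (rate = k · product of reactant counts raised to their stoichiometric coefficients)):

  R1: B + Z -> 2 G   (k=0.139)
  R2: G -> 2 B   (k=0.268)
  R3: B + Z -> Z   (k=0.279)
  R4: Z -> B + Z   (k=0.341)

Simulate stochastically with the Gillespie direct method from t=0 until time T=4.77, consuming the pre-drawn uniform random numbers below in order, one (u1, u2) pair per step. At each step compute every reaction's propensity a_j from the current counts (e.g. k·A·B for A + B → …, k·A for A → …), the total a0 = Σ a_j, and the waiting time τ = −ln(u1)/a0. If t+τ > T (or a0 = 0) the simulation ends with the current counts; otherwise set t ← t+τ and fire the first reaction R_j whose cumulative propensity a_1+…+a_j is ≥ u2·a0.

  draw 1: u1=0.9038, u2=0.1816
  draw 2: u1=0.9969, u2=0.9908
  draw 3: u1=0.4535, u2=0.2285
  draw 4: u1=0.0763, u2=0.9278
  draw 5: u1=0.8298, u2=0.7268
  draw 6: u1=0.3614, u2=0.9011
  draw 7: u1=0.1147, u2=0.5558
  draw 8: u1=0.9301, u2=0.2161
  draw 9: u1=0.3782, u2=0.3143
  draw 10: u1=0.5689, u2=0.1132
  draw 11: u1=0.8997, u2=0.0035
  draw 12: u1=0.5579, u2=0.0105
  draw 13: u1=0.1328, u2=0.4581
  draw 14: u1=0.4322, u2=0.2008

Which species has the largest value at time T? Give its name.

t=0.000: G=6 B=3 Z=2
Draw 1: a1=0.834, a2=1.608, a3=1.674, a4=0.682, a0=4.798; τ=−ln(0.9038)/4.798=0.021 → t=0.021; u2·a0=0.1816·4.798=0.871; a1=0.834 < 0.871 ≤ a1+a2=2.442 → R2 fires; G=5 B=5 Z=2
Draw 2: a1=1.390, a2=1.340, a3=2.790, a4=0.682, a0=6.202; τ=−ln(0.9969)/6.202=0.001 → t=0.022; u2·a0=0.9908·6.202=6.145; a1+…+a3=5.520 < 6.145 ≤ a1+…+a4=6.202 → R4 fires; G=5 B=6 Z=2
Draw 3: a1=1.668, a2=1.340, a3=3.348, a4=0.682, a0=7.038; τ=−ln(0.4535)/7.038=0.112 → t=0.134; u2·a0=0.2285·7.038=1.608 ≤ a1=1.668 → R1 fires; G=7 B=5 Z=1
Draw 4: a1=0.695, a2=1.876, a3=1.395, a4=0.341, a0=4.307; τ=−ln(0.0763)/4.307=0.597 → t=0.731; u2·a0=0.9278·4.307=3.996; a1+…+a3=3.966 < 3.996 ≤ a1+…+a4=4.307 → R4 fires; G=7 B=6 Z=1
Draw 5: a1=0.834, a2=1.876, a3=1.674, a4=0.341, a0=4.725; τ=−ln(0.8298)/4.725=0.039 → t=0.771; u2·a0=0.7268·4.725=3.434; a1+a2=2.710 < 3.434 ≤ a1+…+a3=4.384 → R3 fires; G=7 B=5 Z=1
Draw 6: a1=0.695, a2=1.876, a3=1.395, a4=0.341, a0=4.307; τ=−ln(0.3614)/4.307=0.236 → t=1.007; u2·a0=0.9011·4.307=3.881; a1+a2=2.571 < 3.881 ≤ a1+…+a3=3.966 → R3 fires; G=7 B=4 Z=1
Draw 7: a1=0.556, a2=1.876, a3=1.116, a4=0.341, a0=3.889; τ=−ln(0.1147)/3.889=0.557 → t=1.564; u2·a0=0.5558·3.889=2.162; a1=0.556 < 2.162 ≤ a1+a2=2.432 → R2 fires; G=6 B=6 Z=1
Draw 8: a1=0.834, a2=1.608, a3=1.674, a4=0.341, a0=4.457; τ=−ln(0.9301)/4.457=0.016 → t=1.580; u2·a0=0.2161·4.457=0.963; a1=0.834 < 0.963 ≤ a1+a2=2.442 → R2 fires; G=5 B=8 Z=1
Draw 9: a1=1.112, a2=1.340, a3=2.232, a4=0.341, a0=5.025; τ=−ln(0.3782)/5.025=0.193 → t=1.774; u2·a0=0.3143·5.025=1.579; a1=1.112 < 1.579 ≤ a1+a2=2.452 → R2 fires; G=4 B=10 Z=1
Draw 10: a1=1.390, a2=1.072, a3=2.790, a4=0.341, a0=5.593; τ=−ln(0.5689)/5.593=0.101 → t=1.875; u2·a0=0.1132·5.593=0.633 ≤ a1=1.390 → R1 fires; G=6 B=9 Z=0
Draw 11: a1=0.000, a2=1.608, a3=0.000, a4=0.000, a0=1.608; τ=−ln(0.8997)/1.608=0.066 → t=1.940; u2·a0=0.0035·1.608=0.006; a1=0.000 < 0.006 ≤ a1+a2=1.608 → R2 fires; G=5 B=11 Z=0
Draw 12: a1=0.000, a2=1.340, a3=0.000, a4=0.000, a0=1.340; τ=−ln(0.5579)/1.340=0.436 → t=2.376; u2·a0=0.0105·1.340=0.014; a1=0.000 < 0.014 ≤ a1+a2=1.340 → R2 fires; G=4 B=13 Z=0
Draw 13: a1=0.000, a2=1.072, a3=0.000, a4=0.000, a0=1.072; τ=−ln(0.1328)/1.072=1.883 → t=4.259; u2·a0=0.4581·1.072=0.491; a1=0.000 < 0.491 ≤ a1+a2=1.072 → R2 fires; G=3 B=15 Z=0
Draw 14: a1=0.000, a2=0.804, a3=0.000, a4=0.000, a0=0.804; τ=−ln(0.4322)/0.804=1.043 → t=5.302 > T=4.77: stop.
At T=4.77: G=3 B=15 Z=0; the largest is B.

Dominant species at T: B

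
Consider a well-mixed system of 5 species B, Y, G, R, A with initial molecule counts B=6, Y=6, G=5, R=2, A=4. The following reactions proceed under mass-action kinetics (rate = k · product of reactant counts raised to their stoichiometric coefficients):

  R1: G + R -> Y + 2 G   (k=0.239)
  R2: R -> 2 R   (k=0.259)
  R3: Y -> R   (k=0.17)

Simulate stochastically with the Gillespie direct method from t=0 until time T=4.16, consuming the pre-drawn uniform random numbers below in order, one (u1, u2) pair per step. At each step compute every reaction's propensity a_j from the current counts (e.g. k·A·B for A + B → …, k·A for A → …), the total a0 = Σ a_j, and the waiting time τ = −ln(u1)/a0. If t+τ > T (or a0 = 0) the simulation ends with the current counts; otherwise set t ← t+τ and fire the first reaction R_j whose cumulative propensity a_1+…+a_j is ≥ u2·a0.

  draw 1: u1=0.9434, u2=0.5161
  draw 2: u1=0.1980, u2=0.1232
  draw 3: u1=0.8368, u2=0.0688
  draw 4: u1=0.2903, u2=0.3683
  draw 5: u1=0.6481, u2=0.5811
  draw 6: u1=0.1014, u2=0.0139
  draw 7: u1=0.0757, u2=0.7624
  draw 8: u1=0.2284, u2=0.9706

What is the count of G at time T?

G at T = 9

t=0.000: B=6 Y=6 G=5 R=2 A=4
Draw 1: a1=2.390, a2=0.518, a3=1.020, a0=3.928; τ=−ln(0.9434)/3.928=0.015 → t=0.015; u2·a0=0.5161·3.928=2.027 ≤ a1=2.390 → R1 fires; B=6 Y=7 G=6 R=1 A=4
Draw 2: a1=1.434, a2=0.259, a3=1.190, a0=2.883; τ=−ln(0.1980)/2.883=0.562 → t=0.577; u2·a0=0.1232·2.883=0.355 ≤ a1=1.434 → R1 fires; B=6 Y=8 G=7 R=0 A=4
Draw 3: a1=0.000, a2=0.000, a3=1.360, a0=1.360; τ=−ln(0.8368)/1.360=0.131 → t=0.708; u2·a0=0.0688·1.360=0.094; a1+a2=0.000 < 0.094 ≤ a1+…+a3=1.360 → R3 fires; B=6 Y=7 G=7 R=1 A=4
Draw 4: a1=1.673, a2=0.259, a3=1.190, a0=3.122; τ=−ln(0.2903)/3.122=0.396 → t=1.104; u2·a0=0.3683·3.122=1.150 ≤ a1=1.673 → R1 fires; B=6 Y=8 G=8 R=0 A=4
Draw 5: a1=0.000, a2=0.000, a3=1.360, a0=1.360; τ=−ln(0.6481)/1.360=0.319 → t=1.423; u2·a0=0.5811·1.360=0.790; a1+a2=0.000 < 0.790 ≤ a1+…+a3=1.360 → R3 fires; B=6 Y=7 G=8 R=1 A=4
Draw 6: a1=1.912, a2=0.259, a3=1.190, a0=3.361; τ=−ln(0.1014)/3.361=0.681 → t=2.104; u2·a0=0.0139·3.361=0.047 ≤ a1=1.912 → R1 fires; B=6 Y=8 G=9 R=0 A=4
Draw 7: a1=0.000, a2=0.000, a3=1.360, a0=1.360; τ=−ln(0.0757)/1.360=1.898 → t=4.001; u2·a0=0.7624·1.360=1.037; a1+a2=0.000 < 1.037 ≤ a1+…+a3=1.360 → R3 fires; B=6 Y=7 G=9 R=1 A=4
Draw 8: a1=2.151, a2=0.259, a3=1.190, a0=3.600; τ=−ln(0.2284)/3.600=0.410 → t=4.412 > T=4.16: stop.
Read off G at T=4.16: 9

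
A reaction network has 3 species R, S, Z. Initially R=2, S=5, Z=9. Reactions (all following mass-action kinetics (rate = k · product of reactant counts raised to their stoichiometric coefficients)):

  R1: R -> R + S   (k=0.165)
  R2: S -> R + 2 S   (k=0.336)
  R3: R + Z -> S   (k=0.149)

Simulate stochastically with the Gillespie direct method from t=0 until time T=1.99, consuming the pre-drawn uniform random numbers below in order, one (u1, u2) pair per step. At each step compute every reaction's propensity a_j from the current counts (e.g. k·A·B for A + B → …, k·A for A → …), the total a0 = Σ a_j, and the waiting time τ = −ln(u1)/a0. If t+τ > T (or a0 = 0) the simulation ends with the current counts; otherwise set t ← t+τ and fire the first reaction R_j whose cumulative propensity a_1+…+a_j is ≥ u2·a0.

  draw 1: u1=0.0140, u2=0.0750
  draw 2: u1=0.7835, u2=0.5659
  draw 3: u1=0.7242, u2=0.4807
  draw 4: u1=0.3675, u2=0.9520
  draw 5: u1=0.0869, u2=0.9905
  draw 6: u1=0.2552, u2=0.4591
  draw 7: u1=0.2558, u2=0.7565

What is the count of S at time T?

t=0.000: R=2 S=5 Z=9
Draw 1: a1=0.330, a2=1.680, a3=2.682, a0=4.692; τ=−ln(0.0140)/4.692=0.910 → t=0.910; u2·a0=0.0750·4.692=0.352; a1=0.330 < 0.352 ≤ a1+a2=2.010 → R2 fires; R=3 S=6 Z=9
Draw 2: a1=0.495, a2=2.016, a3=4.023, a0=6.534; τ=−ln(0.7835)/6.534=0.037 → t=0.947; u2·a0=0.5659·6.534=3.698; a1+a2=2.511 < 3.698 ≤ a1+…+a3=6.534 → R3 fires; R=2 S=7 Z=8
Draw 3: a1=0.330, a2=2.352, a3=2.384, a0=5.066; τ=−ln(0.7242)/5.066=0.064 → t=1.011; u2·a0=0.4807·5.066=2.435; a1=0.330 < 2.435 ≤ a1+a2=2.682 → R2 fires; R=3 S=8 Z=8
Draw 4: a1=0.495, a2=2.688, a3=3.576, a0=6.759; τ=−ln(0.3675)/6.759=0.148 → t=1.159; u2·a0=0.9520·6.759=6.435; a1+a2=3.183 < 6.435 ≤ a1+…+a3=6.759 → R3 fires; R=2 S=9 Z=7
Draw 5: a1=0.330, a2=3.024, a3=2.086, a0=5.440; τ=−ln(0.0869)/5.440=0.449 → t=1.608; u2·a0=0.9905·5.440=5.388; a1+a2=3.354 < 5.388 ≤ a1+…+a3=5.440 → R3 fires; R=1 S=10 Z=6
Draw 6: a1=0.165, a2=3.360, a3=0.894, a0=4.419; τ=−ln(0.2552)/4.419=0.309 → t=1.917; u2·a0=0.4591·4.419=2.029; a1=0.165 < 2.029 ≤ a1+a2=3.525 → R2 fires; R=2 S=11 Z=6
Draw 7: a1=0.330, a2=3.696, a3=1.788, a0=5.814; τ=−ln(0.2558)/5.814=0.234 → t=2.152 > T=1.99: stop.
Read off S at T=1.99: 11

S at T = 11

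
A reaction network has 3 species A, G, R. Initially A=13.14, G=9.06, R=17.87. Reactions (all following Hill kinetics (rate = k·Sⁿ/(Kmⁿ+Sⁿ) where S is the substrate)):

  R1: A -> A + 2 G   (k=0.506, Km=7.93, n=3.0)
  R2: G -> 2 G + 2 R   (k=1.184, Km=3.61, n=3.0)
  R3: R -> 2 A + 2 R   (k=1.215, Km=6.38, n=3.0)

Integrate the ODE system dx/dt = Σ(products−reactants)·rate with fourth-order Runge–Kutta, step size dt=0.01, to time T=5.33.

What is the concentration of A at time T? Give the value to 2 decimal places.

RK4 with dt=0.01: 533 steps to T=5.33. Trajectory (selected grid times):
t=0.00: A=13.14 G=9.06 R=17.87
t=0.59: A=14.52 G=10.23 R=19.89
t=1.18: A=15.91 G=11.42 R=21.93
t=1.78: A=17.34 G=12.66 R=24.03
t=2.37: A=18.75 G=13.90 R=26.10
t=2.96: A=20.17 G=15.14 R=28.19
t=3.55: A=21.59 G=16.40 R=30.28
t=4.15: A=23.03 G=17.68 R=32.41
t=4.74: A=24.46 G=18.95 R=34.50
t=5.33: A=25.88 G=20.23 R=36.61
Read off A at T=5.33: 25.88

A at T = 25.88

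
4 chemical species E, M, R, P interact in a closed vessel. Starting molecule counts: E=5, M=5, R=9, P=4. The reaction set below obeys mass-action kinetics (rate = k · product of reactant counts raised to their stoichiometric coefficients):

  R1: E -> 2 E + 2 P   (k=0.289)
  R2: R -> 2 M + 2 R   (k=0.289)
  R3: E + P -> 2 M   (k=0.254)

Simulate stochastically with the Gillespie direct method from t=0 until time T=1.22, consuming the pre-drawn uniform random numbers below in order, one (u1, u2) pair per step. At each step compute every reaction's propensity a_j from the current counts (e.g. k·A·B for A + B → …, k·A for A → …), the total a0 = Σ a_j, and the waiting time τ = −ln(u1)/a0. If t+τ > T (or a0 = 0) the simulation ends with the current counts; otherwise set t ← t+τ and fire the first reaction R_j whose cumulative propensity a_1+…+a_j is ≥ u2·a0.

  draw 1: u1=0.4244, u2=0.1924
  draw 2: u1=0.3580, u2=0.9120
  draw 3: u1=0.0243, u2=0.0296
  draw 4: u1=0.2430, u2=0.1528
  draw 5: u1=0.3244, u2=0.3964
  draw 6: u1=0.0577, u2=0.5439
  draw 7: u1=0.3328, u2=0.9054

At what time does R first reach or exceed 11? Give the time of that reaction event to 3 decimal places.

t=0.000: E=5 M=5 R=9 P=4
Draw 1: a1=1.445, a2=2.601, a3=5.080, a0=9.126; τ=−ln(0.4244)/9.126=0.094 → t=0.094; u2·a0=0.1924·9.126=1.756; a1=1.445 < 1.756 ≤ a1+a2=4.046 → R2 fires; E=5 M=7 R=10 P=4
Draw 2: a1=1.445, a2=2.890, a3=5.080, a0=9.415; τ=−ln(0.3580)/9.415=0.109 → t=0.203; u2·a0=0.9120·9.415=8.586; a1+a2=4.335 < 8.586 ≤ a1+…+a3=9.415 → R3 fires; E=4 M=9 R=10 P=3
Draw 3: a1=1.156, a2=2.890, a3=3.048, a0=7.094; τ=−ln(0.0243)/7.094=0.524 → t=0.727; u2·a0=0.0296·7.094=0.210 ≤ a1=1.156 → R1 fires; E=5 M=9 R=10 P=5
Draw 4: a1=1.445, a2=2.890, a3=6.350, a0=10.685; τ=−ln(0.2430)/10.685=0.132 → t=0.859; u2·a0=0.1528·10.685=1.633; a1=1.445 < 1.633 ≤ a1+a2=4.335 → R2 fires; E=5 M=11 R=11 P=5
Draw 5: a1=1.445, a2=3.179, a3=6.350, a0=10.974; τ=−ln(0.3244)/10.974=0.103 → t=0.962; u2·a0=0.3964·10.974=4.350; a1=1.445 < 4.350 ≤ a1+a2=4.624 → R2 fires; E=5 M=13 R=12 P=5
Draw 6: a1=1.445, a2=3.468, a3=6.350, a0=11.263; τ=−ln(0.0577)/11.263=0.253 → t=1.215; u2·a0=0.5439·11.263=6.126; a1+a2=4.913 < 6.126 ≤ a1+…+a3=11.263 → R3 fires; E=4 M=15 R=12 P=4
Draw 7: a1=1.156, a2=3.468, a3=4.064, a0=8.688; τ=−ln(0.3328)/8.688=0.127 → t=1.342 > T=1.22: stop.
R first becomes ≥ 11 when it reaches 11 at the event at t=0.859.

Threshold first reached at t = 0.859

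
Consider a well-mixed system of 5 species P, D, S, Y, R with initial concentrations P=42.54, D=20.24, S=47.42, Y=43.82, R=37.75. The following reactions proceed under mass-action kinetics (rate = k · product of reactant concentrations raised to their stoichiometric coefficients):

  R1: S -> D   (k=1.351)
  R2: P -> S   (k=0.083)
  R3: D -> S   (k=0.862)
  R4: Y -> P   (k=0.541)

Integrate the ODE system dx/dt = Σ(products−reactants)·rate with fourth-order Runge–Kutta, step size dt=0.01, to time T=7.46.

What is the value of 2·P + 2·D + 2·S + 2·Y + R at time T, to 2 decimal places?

Check how each reaction changes W = 2·P + 2·D + 2·S + 2·Y + R (weight of products minus weight of reactants):
R1: S -> D: (2·1) − (2·1) = 2 − 2 = 0
R2: P -> S: (2·1) − (2·1) = 2 − 2 = 0
R3: D -> S: (2·1) − (2·1) = 2 − 2 = 0
R4: Y -> P: (2·1) − (2·1) = 2 − 2 = 0
Every reaction leaves W unchanged, so W is conserved and no simulation is needed: W(T) = W(0) = 2·42.54 + 2·20.24 + 2·47.42 + 2·43.82 + 37.75 = 345.79

Value at T = 345.79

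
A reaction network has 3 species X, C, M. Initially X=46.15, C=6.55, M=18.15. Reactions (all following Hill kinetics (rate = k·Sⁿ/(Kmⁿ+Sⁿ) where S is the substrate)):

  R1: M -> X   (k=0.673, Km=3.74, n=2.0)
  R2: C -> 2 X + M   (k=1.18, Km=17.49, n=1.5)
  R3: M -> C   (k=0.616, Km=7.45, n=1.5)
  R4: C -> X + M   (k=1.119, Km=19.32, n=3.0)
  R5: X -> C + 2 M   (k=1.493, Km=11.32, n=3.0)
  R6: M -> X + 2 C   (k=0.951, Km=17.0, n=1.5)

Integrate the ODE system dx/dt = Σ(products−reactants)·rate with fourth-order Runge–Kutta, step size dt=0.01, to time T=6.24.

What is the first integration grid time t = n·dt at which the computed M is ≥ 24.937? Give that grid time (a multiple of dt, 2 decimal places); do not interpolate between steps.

RK4 with dt=0.01: 624 steps to T=6.24. Trajectory (selected grid times):
t=0.00: X=46.15 C=6.55 M=18.15
t=0.69: X=46.33 C=8.39 M=19.26
t=1.39: X=46.67 C=10.20 M=20.46
t=2.08: X=47.15 C=11.93 M=21.70
t=2.77: X=47.78 C=13.61 M=23.02
t=3.47: X=48.56 C=15.25 M=24.43
t=3.71: X=48.86 C=15.80 M=24.92
t=3.72: X=48.87 C=15.83 M=24.94
t=4.16: X=49.46 C=16.82 M=25.88
t=4.85: X=50.48 C=18.33 M=27.40
t=5.55: X=51.63 C=19.83 M=28.99
t=6.24: X=52.86 C=21.27 M=30.62
M(3.71)=24.924 < 24.937 but M(3.72)=24.945 ≥ 24.937, so the first grid time is t=3.72.

Threshold first reached at t = 3.72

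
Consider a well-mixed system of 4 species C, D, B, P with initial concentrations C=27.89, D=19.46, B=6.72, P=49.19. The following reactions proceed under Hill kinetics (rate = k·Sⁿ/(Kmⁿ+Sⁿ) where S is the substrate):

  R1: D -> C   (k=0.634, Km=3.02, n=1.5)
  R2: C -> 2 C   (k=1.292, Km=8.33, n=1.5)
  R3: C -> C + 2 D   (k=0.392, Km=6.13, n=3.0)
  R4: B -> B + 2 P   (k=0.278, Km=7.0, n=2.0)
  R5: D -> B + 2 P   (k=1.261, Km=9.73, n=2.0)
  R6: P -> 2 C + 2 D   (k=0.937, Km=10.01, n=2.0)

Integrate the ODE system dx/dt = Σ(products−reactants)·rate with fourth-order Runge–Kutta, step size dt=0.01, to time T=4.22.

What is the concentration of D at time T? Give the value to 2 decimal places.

D at T = 23.43

RK4 with dt=0.01: 422 steps to T=4.22. Trajectory (selected grid times):
t=0.00: C=27.89 D=19.46 B=6.72 P=49.19
t=0.47: C=29.54 D=19.91 B=7.20 P=49.85
t=0.94: C=31.20 D=20.36 B=7.68 P=50.53
t=1.41: C=32.87 D=20.81 B=8.16 P=51.22
t=1.88: C=34.54 D=21.26 B=8.65 P=51.92
t=2.34: C=36.18 D=21.69 B=9.13 P=52.63
t=2.81: C=37.86 D=22.13 B=9.63 P=53.36
t=3.28: C=39.55 D=22.56 B=10.12 P=54.11
t=3.75: C=41.24 D=23.00 B=10.63 P=54.86
t=4.22: C=42.94 D=23.43 B=11.13 P=55.63
Read off D at T=4.22: 23.43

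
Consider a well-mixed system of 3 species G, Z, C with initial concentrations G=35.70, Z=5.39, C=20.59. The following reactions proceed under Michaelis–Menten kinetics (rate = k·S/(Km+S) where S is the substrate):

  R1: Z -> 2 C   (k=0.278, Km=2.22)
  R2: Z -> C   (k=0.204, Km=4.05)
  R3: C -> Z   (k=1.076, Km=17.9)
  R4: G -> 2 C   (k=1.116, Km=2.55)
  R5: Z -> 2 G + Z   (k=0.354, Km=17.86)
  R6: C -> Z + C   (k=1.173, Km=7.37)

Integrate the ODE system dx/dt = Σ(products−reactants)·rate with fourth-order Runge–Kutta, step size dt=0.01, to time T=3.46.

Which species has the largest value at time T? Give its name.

RK4 with dt=0.01: 346 steps to T=3.46. Trajectory (selected grid times):
t=0.00: G=35.70 Z=5.39 C=20.59
t=0.38: G=35.37 Z=5.82 C=21.36
t=0.77: G=35.03 Z=6.26 C=22.14
t=1.15: G=34.71 Z=6.70 C=22.91
t=1.54: G=34.38 Z=7.15 C=23.70
t=1.92: G=34.06 Z=7.60 C=24.47
t=2.31: G=33.74 Z=8.06 C=25.25
t=2.69: G=33.44 Z=8.51 C=26.02
t=3.08: G=33.12 Z=8.98 C=26.81
t=3.46: G=32.82 Z=9.44 C=27.57
At T=3.46: G=32.82 Z=9.44 C=27.57; the largest is G.

Dominant species at T: G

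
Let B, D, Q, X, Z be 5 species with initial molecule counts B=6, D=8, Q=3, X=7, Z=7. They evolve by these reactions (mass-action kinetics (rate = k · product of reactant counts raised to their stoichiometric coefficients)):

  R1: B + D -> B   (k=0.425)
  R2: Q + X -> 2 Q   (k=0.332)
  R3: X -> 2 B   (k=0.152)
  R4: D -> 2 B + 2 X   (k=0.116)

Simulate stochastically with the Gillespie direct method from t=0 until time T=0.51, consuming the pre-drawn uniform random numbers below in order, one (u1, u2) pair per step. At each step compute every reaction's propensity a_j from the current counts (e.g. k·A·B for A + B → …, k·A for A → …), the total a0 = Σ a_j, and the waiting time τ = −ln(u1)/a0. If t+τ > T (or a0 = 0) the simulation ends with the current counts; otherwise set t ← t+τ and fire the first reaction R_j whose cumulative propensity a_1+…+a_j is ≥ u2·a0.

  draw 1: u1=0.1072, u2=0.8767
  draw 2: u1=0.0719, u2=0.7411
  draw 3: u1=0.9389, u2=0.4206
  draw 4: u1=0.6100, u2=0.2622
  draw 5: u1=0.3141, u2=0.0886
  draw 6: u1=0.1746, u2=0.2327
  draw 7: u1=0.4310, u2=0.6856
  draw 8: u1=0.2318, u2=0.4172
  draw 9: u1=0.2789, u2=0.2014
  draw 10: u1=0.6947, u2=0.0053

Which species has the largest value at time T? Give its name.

t=0.000: B=6 D=8 Q=3 X=7 Z=7
Draw 1: a1=20.400, a2=6.972, a3=1.064, a4=0.928, a0=29.364; τ=−ln(0.1072)/29.364=0.076 → t=0.076; u2·a0=0.8767·29.364=25.743; a1=20.400 < 25.743 ≤ a1+a2=27.372 → R2 fires; B=6 D=8 Q=4 X=6 Z=7
Draw 2: a1=20.400, a2=7.968, a3=0.912, a4=0.928, a0=30.208; τ=−ln(0.0719)/30.208=0.087 → t=0.163; u2·a0=0.7411·30.208=22.387; a1=20.400 < 22.387 ≤ a1+a2=28.368 → R2 fires; B=6 D=8 Q=5 X=5 Z=7
Draw 3: a1=20.400, a2=8.300, a3=0.760, a4=0.928, a0=30.388; τ=−ln(0.9389)/30.388=0.002 → t=0.165; u2·a0=0.4206·30.388=12.781 ≤ a1=20.400 → R1 fires; B=6 D=7 Q=5 X=5 Z=7
Draw 4: a1=17.850, a2=8.300, a3=0.760, a4=0.812, a0=27.722; τ=−ln(0.6100)/27.722=0.018 → t=0.183; u2·a0=0.2622·27.722=7.269 ≤ a1=17.850 → R1 fires; B=6 D=6 Q=5 X=5 Z=7
Draw 5: a1=15.300, a2=8.300, a3=0.760, a4=0.696, a0=25.056; τ=−ln(0.3141)/25.056=0.046 → t=0.229; u2·a0=0.0886·25.056=2.220 ≤ a1=15.300 → R1 fires; B=6 D=5 Q=5 X=5 Z=7
Draw 6: a1=12.750, a2=8.300, a3=0.760, a4=0.580, a0=22.390; τ=−ln(0.1746)/22.390=0.078 → t=0.307; u2·a0=0.2327·22.390=5.210 ≤ a1=12.750 → R1 fires; B=6 D=4 Q=5 X=5 Z=7
Draw 7: a1=10.200, a2=8.300, a3=0.760, a4=0.464, a0=19.724; τ=−ln(0.4310)/19.724=0.043 → t=0.350; u2·a0=0.6856·19.724=13.523; a1=10.200 < 13.523 ≤ a1+a2=18.500 → R2 fires; B=6 D=4 Q=6 X=4 Z=7
Draw 8: a1=10.200, a2=7.968, a3=0.608, a4=0.464, a0=19.240; τ=−ln(0.2318)/19.240=0.076 → t=0.426; u2·a0=0.4172·19.240=8.027 ≤ a1=10.200 → R1 fires; B=6 D=3 Q=6 X=4 Z=7
Draw 9: a1=7.650, a2=7.968, a3=0.608, a4=0.348, a0=16.574; τ=−ln(0.2789)/16.574=0.077 → t=0.503; u2·a0=0.2014·16.574=3.338 ≤ a1=7.650 → R1 fires; B=6 D=2 Q=6 X=4 Z=7
Draw 10: a1=5.100, a2=7.968, a3=0.608, a4=0.232, a0=13.908; τ=−ln(0.6947)/13.908=0.026 → t=0.529 > T=0.51: stop.
At T=0.51: B=6 D=2 Q=6 X=4 Z=7; the largest is Z.

Dominant species at T: Z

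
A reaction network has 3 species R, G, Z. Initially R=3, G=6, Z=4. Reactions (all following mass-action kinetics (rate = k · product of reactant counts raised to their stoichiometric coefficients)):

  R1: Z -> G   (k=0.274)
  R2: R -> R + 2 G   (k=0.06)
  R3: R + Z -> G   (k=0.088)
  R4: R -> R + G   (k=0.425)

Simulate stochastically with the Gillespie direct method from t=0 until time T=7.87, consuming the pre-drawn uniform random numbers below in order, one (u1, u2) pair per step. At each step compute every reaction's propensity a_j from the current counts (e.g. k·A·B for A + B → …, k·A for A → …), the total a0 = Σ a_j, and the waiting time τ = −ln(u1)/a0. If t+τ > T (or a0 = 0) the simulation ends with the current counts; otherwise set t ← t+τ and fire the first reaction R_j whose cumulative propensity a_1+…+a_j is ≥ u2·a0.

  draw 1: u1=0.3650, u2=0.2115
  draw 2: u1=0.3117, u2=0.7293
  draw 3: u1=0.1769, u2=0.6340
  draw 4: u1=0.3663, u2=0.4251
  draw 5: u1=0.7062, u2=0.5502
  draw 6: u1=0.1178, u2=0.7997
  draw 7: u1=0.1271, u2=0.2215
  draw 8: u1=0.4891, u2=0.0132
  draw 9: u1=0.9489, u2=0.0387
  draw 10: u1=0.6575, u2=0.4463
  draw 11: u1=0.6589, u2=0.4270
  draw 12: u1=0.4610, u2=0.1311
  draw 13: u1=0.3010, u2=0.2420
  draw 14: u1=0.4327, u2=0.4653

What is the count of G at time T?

t=0.000: R=3 G=6 Z=4
Draw 1: a1=1.096, a2=0.180, a3=1.056, a4=1.275, a0=3.607; τ=−ln(0.3650)/3.607=0.279 → t=0.279; u2·a0=0.2115·3.607=0.763 ≤ a1=1.096 → R1 fires; R=3 G=7 Z=3
Draw 2: a1=0.822, a2=0.180, a3=0.792, a4=1.275, a0=3.069; τ=−ln(0.3117)/3.069=0.380 → t=0.659; u2·a0=0.7293·3.069=2.238; a1+…+a3=1.794 < 2.238 ≤ a1+…+a4=3.069 → R4 fires; R=3 G=8 Z=3
Draw 3: a1=0.822, a2=0.180, a3=0.792, a4=1.275, a0=3.069; τ=−ln(0.1769)/3.069=0.564 → t=1.224; u2·a0=0.6340·3.069=1.946; a1+…+a3=1.794 < 1.946 ≤ a1+…+a4=3.069 → R4 fires; R=3 G=9 Z=3
Draw 4: a1=0.822, a2=0.180, a3=0.792, a4=1.275, a0=3.069; τ=−ln(0.3663)/3.069=0.327 → t=1.551; u2·a0=0.4251·3.069=1.305; a1+a2=1.002 < 1.305 ≤ a1+…+a3=1.794 → R3 fires; R=2 G=10 Z=2
Draw 5: a1=0.548, a2=0.120, a3=0.352, a4=0.850, a0=1.870; τ=−ln(0.7062)/1.870=0.186 → t=1.737; u2·a0=0.5502·1.870=1.029; a1+…+a3=1.020 < 1.029 ≤ a1+…+a4=1.870 → R4 fires; R=2 G=11 Z=2
Draw 6: a1=0.548, a2=0.120, a3=0.352, a4=0.850, a0=1.870; τ=−ln(0.1178)/1.870=1.144 → t=2.881; u2·a0=0.7997·1.870=1.495; a1+…+a3=1.020 < 1.495 ≤ a1+…+a4=1.870 → R4 fires; R=2 G=12 Z=2
Draw 7: a1=0.548, a2=0.120, a3=0.352, a4=0.850, a0=1.870; τ=−ln(0.1271)/1.870=1.103 → t=3.984; u2·a0=0.2215·1.870=0.414 ≤ a1=0.548 → R1 fires; R=2 G=13 Z=1
Draw 8: a1=0.274, a2=0.120, a3=0.176, a4=0.850, a0=1.420; τ=−ln(0.4891)/1.420=0.504 → t=4.487; u2·a0=0.0132·1.420=0.019 ≤ a1=0.274 → R1 fires; R=2 G=14 Z=0
Draw 9: a1=0.000, a2=0.120, a3=0.000, a4=0.850, a0=0.970; τ=−ln(0.9489)/0.970=0.054 → t=4.541; u2·a0=0.0387·0.970=0.038; a1=0.000 < 0.038 ≤ a1+a2=0.120 → R2 fires; R=2 G=16 Z=0
Draw 10: a1=0.000, a2=0.120, a3=0.000, a4=0.850, a0=0.970; τ=−ln(0.6575)/0.970=0.432 → t=4.974; u2·a0=0.4463·0.970=0.433; a1+…+a3=0.120 < 0.433 ≤ a1+…+a4=0.970 → R4 fires; R=2 G=17 Z=0
Draw 11: a1=0.000, a2=0.120, a3=0.000, a4=0.850, a0=0.970; τ=−ln(0.6589)/0.970=0.430 → t=5.404; u2·a0=0.4270·0.970=0.414; a1+…+a3=0.120 < 0.414 ≤ a1+…+a4=0.970 → R4 fires; R=2 G=18 Z=0
Draw 12: a1=0.000, a2=0.120, a3=0.000, a4=0.850, a0=0.970; τ=−ln(0.4610)/0.970=0.798 → t=6.202; u2·a0=0.1311·0.970=0.127; a1+…+a3=0.120 < 0.127 ≤ a1+…+a4=0.970 → R4 fires; R=2 G=19 Z=0
Draw 13: a1=0.000, a2=0.120, a3=0.000, a4=0.850, a0=0.970; τ=−ln(0.3010)/0.970=1.238 → t=7.440; u2·a0=0.2420·0.970=0.235; a1+…+a3=0.120 < 0.235 ≤ a1+…+a4=0.970 → R4 fires; R=2 G=20 Z=0
Draw 14: a1=0.000, a2=0.120, a3=0.000, a4=0.850, a0=0.970; τ=−ln(0.4327)/0.970=0.864 → t=8.304 > T=7.87: stop.
Read off G at T=7.87: 20

G at T = 20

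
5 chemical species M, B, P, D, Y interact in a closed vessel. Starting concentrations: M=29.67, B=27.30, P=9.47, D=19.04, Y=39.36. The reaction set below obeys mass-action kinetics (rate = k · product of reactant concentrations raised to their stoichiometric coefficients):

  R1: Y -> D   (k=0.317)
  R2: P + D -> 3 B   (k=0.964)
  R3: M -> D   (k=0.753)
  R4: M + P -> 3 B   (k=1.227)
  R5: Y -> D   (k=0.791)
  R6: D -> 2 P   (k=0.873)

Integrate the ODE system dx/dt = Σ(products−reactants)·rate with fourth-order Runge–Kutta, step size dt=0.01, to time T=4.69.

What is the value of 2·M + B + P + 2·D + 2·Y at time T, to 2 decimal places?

Value at T = 212.91

Check how each reaction changes W = 2·M + B + P + 2·D + 2·Y (weight of products minus weight of reactants):
R1: Y -> D: (2·1) − (2·1) = 2 − 2 = 0
R2: P + D -> 3 B: (1·3) − (1·1 + 2·1) = 3 − 3 = 0
R3: M -> D: (2·1) − (2·1) = 2 − 2 = 0
R4: M + P -> 3 B: (1·3) − (2·1 + 1·1) = 3 − 3 = 0
R5: Y -> D: (2·1) − (2·1) = 2 − 2 = 0
R6: D -> 2 P: (1·2) − (2·1) = 2 − 2 = 0
Every reaction leaves W unchanged, so W is conserved and no simulation is needed: W(T) = W(0) = 2·29.67 + 27.30 + 9.47 + 2·19.04 + 2·39.36 = 212.91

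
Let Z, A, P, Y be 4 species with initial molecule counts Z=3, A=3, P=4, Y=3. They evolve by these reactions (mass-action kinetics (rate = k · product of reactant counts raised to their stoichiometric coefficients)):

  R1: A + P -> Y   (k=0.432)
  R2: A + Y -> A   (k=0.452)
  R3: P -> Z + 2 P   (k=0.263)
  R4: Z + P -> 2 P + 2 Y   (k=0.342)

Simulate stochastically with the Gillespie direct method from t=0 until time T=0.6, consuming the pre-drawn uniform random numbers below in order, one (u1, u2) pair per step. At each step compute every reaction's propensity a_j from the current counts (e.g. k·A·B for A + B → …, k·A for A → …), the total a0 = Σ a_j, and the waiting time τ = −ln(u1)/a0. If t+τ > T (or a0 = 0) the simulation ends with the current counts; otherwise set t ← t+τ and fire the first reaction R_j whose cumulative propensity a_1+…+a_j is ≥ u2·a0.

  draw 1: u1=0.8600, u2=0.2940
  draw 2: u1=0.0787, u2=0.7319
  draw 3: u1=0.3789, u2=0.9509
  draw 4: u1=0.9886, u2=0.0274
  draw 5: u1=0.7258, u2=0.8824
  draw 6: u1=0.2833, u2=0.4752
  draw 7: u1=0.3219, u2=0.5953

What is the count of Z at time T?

t=0.000: Z=3 A=3 P=4 Y=3
Draw 1: a1=5.184, a2=4.068, a3=1.052, a4=4.104, a0=14.408; τ=−ln(0.8600)/14.408=0.010 → t=0.010; u2·a0=0.2940·14.408=4.236 ≤ a1=5.184 → R1 fires; Z=3 A=2 P=3 Y=4
Draw 2: a1=2.592, a2=3.616, a3=0.789, a4=3.078, a0=10.075; τ=−ln(0.0787)/10.075=0.252 → t=0.263; u2·a0=0.7319·10.075=7.374; a1+…+a3=6.997 < 7.374 ≤ a1+…+a4=10.075 → R4 fires; Z=2 A=2 P=4 Y=6
Draw 3: a1=3.456, a2=5.424, a3=1.052, a4=2.736, a0=12.668; τ=−ln(0.3789)/12.668=0.077 → t=0.339; u2·a0=0.9509·12.668=12.046; a1+…+a3=9.932 < 12.046 ≤ a1+…+a4=12.668 → R4 fires; Z=1 A=2 P=5 Y=8
Draw 4: a1=4.320, a2=7.232, a3=1.315, a4=1.710, a0=14.577; τ=−ln(0.9886)/14.577=0.001 → t=0.340; u2·a0=0.0274·14.577=0.399 ≤ a1=4.320 → R1 fires; Z=1 A=1 P=4 Y=9
Draw 5: a1=1.728, a2=4.068, a3=1.052, a4=1.368, a0=8.216; τ=−ln(0.7258)/8.216=0.039 → t=0.379; u2·a0=0.8824·8.216=7.250; a1+…+a3=6.848 < 7.250 ≤ a1+…+a4=8.216 → R4 fires; Z=0 A=1 P=5 Y=11
Draw 6: a1=2.160, a2=4.972, a3=1.315, a4=0.000, a0=8.447; τ=−ln(0.2833)/8.447=0.149 → t=0.529; u2·a0=0.4752·8.447=4.014; a1=2.160 < 4.014 ≤ a1+a2=7.132 → R2 fires; Z=0 A=1 P=5 Y=10
Draw 7: a1=2.160, a2=4.520, a3=1.315, a4=0.000, a0=7.995; τ=−ln(0.3219)/7.995=0.142 → t=0.670 > T=0.6: stop.
Read off Z at T=0.6: 0

Z at T = 0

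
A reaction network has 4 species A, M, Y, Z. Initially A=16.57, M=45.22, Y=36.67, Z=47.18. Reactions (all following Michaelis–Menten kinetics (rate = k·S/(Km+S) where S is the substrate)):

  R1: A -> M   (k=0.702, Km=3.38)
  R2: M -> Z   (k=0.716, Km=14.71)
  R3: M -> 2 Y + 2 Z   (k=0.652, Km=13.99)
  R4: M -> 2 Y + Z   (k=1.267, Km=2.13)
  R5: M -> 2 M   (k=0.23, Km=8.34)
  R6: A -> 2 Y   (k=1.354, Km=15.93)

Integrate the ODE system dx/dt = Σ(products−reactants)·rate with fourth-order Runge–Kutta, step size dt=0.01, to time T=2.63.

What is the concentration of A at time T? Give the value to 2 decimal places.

A at T = 13.34

RK4 with dt=0.01: 263 steps to T=2.63. Trajectory (selected grid times):
t=0.00: A=16.57 M=45.22 Y=36.67 Z=47.18
t=0.29: A=16.20 M=44.79 Y=38.06 Z=47.98
t=0.58: A=15.84 M=44.37 Y=39.44 Z=48.77
t=0.88: A=15.46 M=43.93 Y=40.87 Z=49.59
t=1.17: A=15.10 M=43.50 Y=42.24 Z=50.38
t=1.46: A=14.75 M=43.07 Y=43.60 Z=51.17
t=1.75: A=14.39 M=42.65 Y=44.96 Z=51.96
t=2.05: A=14.03 M=42.21 Y=46.37 Z=52.78
t=2.34: A=13.69 M=41.78 Y=47.71 Z=53.57
t=2.63: A=13.34 M=41.35 Y=49.06 Z=54.35
Read off A at T=2.63: 13.34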